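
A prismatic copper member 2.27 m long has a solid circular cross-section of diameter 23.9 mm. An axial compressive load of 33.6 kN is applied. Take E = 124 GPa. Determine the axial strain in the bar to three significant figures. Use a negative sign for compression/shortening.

-6.04e-04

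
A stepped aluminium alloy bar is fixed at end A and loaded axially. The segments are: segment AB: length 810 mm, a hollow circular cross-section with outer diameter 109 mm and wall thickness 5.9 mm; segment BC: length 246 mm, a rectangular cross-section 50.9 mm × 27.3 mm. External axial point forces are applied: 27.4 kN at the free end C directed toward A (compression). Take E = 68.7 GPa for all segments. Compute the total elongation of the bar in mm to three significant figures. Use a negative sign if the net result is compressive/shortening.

Internal axial forces (sectioning from the free end, tension +): N_BC = -27.4 kN, N_AB = -27.4 kN.
A_AB = 1911 mm².
A_BC = 1390 mm².
δ_AB = -27400·810/(1911·68700) = -0.1691 mm
δ_BC = -27400·246/(1390·68700) = -0.07061 mm
δ = Σδ_i = -0.2397 mm.

-0.240 mm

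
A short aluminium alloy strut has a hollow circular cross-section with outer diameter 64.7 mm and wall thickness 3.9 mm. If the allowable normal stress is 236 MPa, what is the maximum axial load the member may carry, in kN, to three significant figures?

A = 744.9 mm².
P_max = σ_allow · A = 236 · 744.9 = 175800 N = 175.8 kN.

176 kN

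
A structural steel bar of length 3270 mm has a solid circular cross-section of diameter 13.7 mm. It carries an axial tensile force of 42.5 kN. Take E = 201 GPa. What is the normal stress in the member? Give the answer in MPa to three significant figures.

288 MPa

A = 147.4 mm².
σ = N/A = 42500/147.4 = 288.3 MPa.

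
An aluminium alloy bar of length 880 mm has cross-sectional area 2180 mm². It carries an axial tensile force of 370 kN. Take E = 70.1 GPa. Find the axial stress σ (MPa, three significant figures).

σ = N/A = 370000/2180 = 169.7 MPa.

170 MPa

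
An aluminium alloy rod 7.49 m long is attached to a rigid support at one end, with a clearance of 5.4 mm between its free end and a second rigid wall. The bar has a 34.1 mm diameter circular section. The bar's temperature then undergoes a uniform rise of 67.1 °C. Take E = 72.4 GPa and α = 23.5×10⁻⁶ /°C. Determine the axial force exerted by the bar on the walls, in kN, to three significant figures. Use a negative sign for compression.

-56.6 kN

Free thermal expansion αLΔT = 23.5e-6 · 7490 · 67.1 = 11.81 mm.
The walls engage after the gap closes; constrained expansion = 11.81 − 5.4 = 6.411 mm.
The walls impose strain ε = −(6.411)/7490 = -8.5589e-04; σ = Eε = 72400 · -8.5589e-04 = -61.97 MPa.
Wall reaction R = σ·A = -61.97·913.3 = -56590 N = -56.59 kN.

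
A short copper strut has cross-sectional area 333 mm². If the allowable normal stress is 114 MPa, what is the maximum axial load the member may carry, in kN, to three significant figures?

P_max = σ_allow · A = 114 · 333 = 37960 N = 37.96 kN.

38.0 kN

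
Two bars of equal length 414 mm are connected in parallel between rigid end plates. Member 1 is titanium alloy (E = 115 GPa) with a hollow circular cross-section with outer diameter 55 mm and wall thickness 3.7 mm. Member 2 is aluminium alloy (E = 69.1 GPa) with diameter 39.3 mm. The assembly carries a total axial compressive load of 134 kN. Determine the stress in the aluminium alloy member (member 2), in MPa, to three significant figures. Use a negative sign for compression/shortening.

-60.8 MPa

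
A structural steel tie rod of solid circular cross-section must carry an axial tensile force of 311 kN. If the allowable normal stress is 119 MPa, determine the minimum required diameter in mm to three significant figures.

Required area A ≥ P/σ_allow = 311000/119 = 2613 mm².
For a solid circular section, d ≥ √(4A/π) = 57.68 mm.

57.7 mm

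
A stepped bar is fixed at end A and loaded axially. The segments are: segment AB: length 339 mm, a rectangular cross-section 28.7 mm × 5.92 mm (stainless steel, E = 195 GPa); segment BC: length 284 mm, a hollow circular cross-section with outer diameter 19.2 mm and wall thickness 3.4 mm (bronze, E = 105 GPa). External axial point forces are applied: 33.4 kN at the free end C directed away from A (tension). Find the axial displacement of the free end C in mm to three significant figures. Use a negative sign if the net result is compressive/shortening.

Internal axial forces (sectioning from the free end, tension +): N_BC = 33.4 kN, N_AB = 33.4 kN.
A_AB = 169.9 mm².
A_BC = 168.8 mm².
δ_AB = 33400·339/(169.9·195000) = 0.3417 mm
δ_BC = 33400·284/(168.8·105000) = 0.5353 mm
δ = Σδ_i = 0.877 mm.

0.877 mm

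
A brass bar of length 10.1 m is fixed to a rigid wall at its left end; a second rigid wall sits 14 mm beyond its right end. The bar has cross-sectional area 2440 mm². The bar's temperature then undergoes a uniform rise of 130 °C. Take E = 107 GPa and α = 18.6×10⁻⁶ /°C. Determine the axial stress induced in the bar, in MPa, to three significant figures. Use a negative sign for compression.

-110 MPa

Free thermal expansion αLΔT = 18.6e-6 · 10100 · 130 = 24.42 mm.
The walls engage after the gap closes; constrained expansion = 24.42 − 14 = 10.42 mm.
The walls impose strain ε = −(10.42)/10100 = -1.0319e-03; σ = Eε = 107000 · -1.0319e-03 = -110.4 MPa.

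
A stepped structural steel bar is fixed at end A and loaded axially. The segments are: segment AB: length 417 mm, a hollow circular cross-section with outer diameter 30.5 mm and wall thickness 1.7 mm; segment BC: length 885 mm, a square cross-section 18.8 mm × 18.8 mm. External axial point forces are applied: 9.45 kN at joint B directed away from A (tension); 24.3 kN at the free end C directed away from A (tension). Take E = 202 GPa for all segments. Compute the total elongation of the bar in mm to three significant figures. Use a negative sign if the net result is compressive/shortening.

0.754 mm

Internal axial forces (sectioning from the free end, tension +): N_BC = 24.3 kN, N_AB = 33.75 kN.
A_AB = 153.8 mm².
A_BC = 353.4 mm².
δ_AB = 33750·417/(153.8·202000) = 0.453 mm
δ_BC = 24300·885/(353.4·202000) = 0.3012 mm
δ = Σδ_i = 0.7542 mm.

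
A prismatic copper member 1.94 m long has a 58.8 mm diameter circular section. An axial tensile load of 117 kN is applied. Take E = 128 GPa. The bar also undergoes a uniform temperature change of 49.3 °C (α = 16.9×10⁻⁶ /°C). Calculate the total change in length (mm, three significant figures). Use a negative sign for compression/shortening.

A = 2715 mm².
δ_mech = NL/(AE) = 117000·1940/(2715·128000) = 0.653 mm.
δ_thermal = αLΔT = 16.9e-6·1940·49.3 = 1.616 mm.
δ = δ_mech + δ_thermal = 2.269 mm.

2.27 mm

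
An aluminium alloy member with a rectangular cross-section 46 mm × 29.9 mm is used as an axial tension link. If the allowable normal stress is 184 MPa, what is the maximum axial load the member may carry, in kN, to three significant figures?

253 kN

A = 1375 mm².
P_max = σ_allow · A = 184 · 1375 = 253100 N = 253.1 kN.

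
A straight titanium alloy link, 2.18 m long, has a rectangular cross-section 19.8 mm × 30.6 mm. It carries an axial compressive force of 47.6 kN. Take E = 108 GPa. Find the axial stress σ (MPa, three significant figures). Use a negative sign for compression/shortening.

A = 605.9 mm².
σ = N/A = -47600/605.9 = -78.56 MPa.

-78.6 MPa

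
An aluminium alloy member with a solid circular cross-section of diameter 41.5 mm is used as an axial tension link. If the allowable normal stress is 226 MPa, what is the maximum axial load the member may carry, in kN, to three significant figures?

306 kN

A = 1353 mm².
P_max = σ_allow · A = 226 · 1353 = 305700 N = 305.7 kN.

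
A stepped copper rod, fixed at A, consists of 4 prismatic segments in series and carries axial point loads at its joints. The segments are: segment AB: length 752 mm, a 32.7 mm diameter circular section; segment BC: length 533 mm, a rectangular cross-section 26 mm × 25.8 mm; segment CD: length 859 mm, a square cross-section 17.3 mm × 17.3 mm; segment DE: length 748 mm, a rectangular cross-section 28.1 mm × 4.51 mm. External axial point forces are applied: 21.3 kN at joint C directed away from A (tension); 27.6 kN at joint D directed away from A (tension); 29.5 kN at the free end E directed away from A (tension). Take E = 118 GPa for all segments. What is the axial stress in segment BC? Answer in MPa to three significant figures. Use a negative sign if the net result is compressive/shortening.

117 MPa

Internal axial forces (sectioning from the free end, tension +): N_DE = 29.5 kN, N_CD = 57.1 kN, N_BC = 78.4 kN, N_AB = 78.4 kN.
A_BC = 670.8 mm².
σ_BC = N_BC/A_BC = 78400/670.8 = 116.9 MPa.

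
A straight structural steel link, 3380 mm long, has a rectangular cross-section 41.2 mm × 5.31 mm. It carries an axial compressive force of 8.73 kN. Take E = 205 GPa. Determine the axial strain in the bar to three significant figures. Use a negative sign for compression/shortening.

-1.95e-04

A = 218.8 mm².
σ = N/A = -39.9 MPa; ε = σ/E = -39.9/205000 = -1.947e-04.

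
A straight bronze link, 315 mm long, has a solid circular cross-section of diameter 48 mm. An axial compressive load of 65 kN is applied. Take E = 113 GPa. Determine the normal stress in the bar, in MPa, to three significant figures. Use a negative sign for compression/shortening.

-35.9 MPa

A = 1810 mm².
σ = N/A = -65000/1810 = -35.92 MPa.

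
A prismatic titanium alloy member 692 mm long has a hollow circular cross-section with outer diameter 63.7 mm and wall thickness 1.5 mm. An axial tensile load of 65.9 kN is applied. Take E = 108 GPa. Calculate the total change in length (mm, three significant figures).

1.44 mm

A = 293.1 mm².
δ_mech = NL/(AE) = 65900·692/(293.1·108000) = 1.441 mm.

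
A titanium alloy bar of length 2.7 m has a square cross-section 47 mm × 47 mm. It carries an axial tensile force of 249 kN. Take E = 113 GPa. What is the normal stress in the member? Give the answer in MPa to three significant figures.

113 MPa

A = 2209 mm².
σ = N/A = 249000/2209 = 112.7 MPa.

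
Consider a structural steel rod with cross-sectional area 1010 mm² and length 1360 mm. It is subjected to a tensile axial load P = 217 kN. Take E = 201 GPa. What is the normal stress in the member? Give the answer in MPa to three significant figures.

215 MPa

σ = N/A = 217000/1010 = 214.9 MPa.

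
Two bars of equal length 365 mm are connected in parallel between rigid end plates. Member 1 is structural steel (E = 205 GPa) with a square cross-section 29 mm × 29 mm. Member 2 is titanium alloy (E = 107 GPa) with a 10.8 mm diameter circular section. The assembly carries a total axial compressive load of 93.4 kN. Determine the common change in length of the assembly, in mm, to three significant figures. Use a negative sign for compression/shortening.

-0.187 mm

A_1 = 841 mm².
A_2 = 91.61 mm².
Equal strain + equilibrium ⇒ each member carries load in proportion to AE: A₁E₁ = 172400000 N, A₂E₂ = 9802000 N, ΣAE = 182200000 N.
δ = PL/ΣAE = -93400·365/182200000 = -0.1871 mm.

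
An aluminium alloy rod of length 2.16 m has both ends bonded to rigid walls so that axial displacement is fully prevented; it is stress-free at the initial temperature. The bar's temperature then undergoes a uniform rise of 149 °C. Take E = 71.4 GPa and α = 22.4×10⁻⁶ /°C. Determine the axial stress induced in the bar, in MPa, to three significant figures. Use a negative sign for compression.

Free thermal expansion αLΔT = 22.4e-6 · 2160 · 149 = 7.209 mm.
The walls impose strain ε = −(7.209)/2160 = -3.3376e-03; σ = Eε = 71400 · -3.3376e-03 = -238.3 MPa.

-238 MPa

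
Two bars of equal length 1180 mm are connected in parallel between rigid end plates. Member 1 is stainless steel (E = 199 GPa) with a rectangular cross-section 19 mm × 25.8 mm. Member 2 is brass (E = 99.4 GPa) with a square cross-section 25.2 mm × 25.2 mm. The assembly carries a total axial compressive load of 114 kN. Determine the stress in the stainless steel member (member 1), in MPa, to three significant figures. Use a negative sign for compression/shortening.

A_1 = 490.2 mm².
A_2 = 635 mm².
Equal strain + equilibrium ⇒ each member carries load in proportion to AE: A₁E₁ = 97550000 N, A₂E₂ = 63120000 N, ΣAE = 160700000 N.
σ₁ = P·E₁/ΣAE = -114000·199000/160700000 = -141.2 MPa.

-141 MPa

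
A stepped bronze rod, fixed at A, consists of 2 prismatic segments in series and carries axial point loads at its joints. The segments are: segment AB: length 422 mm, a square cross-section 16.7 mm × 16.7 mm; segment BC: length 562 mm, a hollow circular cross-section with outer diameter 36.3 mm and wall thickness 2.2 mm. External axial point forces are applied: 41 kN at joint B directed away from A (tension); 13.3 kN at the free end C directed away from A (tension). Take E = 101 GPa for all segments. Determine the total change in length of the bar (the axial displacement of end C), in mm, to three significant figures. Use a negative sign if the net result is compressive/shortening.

1.13 mm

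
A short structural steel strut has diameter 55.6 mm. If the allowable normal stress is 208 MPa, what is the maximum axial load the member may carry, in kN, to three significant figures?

A = 2428 mm².
P_max = σ_allow · A = 208 · 2428 = 505000 N = 505 kN.

505 kN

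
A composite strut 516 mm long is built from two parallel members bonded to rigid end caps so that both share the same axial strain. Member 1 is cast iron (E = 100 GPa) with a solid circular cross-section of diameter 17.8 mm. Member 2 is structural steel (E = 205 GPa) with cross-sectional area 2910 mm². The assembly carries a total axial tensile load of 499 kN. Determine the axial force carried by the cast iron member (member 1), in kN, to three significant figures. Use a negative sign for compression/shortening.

A_1 = 248.8 mm².
Equal strain + equilibrium ⇒ each member carries load in proportion to AE: A₁E₁ = 24880000 N, A₂E₂ = 596600000 N, ΣAE = 621400000 N.
F₁ = P·A₁E₁/ΣAE = 499000·24880000/621400000 = 19980 N.

20.0 kN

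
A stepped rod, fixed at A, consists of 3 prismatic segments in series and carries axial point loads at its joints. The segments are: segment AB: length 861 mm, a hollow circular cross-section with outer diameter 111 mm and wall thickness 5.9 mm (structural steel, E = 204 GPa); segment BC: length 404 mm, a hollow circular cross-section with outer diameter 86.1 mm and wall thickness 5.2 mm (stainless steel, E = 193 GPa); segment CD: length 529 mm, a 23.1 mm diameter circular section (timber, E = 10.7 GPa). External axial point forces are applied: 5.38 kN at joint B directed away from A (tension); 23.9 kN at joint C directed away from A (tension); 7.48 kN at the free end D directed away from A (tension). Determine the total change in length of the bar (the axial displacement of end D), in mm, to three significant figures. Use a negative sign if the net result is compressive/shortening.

1.01 mm

Internal axial forces (sectioning from the free end, tension +): N_CD = 7.48 kN, N_BC = 31.38 kN, N_AB = 36.76 kN.
A_AB = 1948 mm².
A_BC = 1322 mm².
A_CD = 419.1 mm².
δ_AB = 36760·861/(1948·204000) = 0.07964 mm
δ_BC = 31380·404/(1322·193000) = 0.0497 mm
δ_CD = 7480·529/(419.1·10700) = 0.8824 mm
δ = Σδ_i = 1.012 mm.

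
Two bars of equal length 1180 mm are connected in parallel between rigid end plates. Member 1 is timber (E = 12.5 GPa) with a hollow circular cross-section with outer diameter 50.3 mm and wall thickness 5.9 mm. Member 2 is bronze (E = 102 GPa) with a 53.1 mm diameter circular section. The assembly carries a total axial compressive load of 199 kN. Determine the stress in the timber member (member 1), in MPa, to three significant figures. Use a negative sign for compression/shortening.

A_1 = 823 mm².
A_2 = 2215 mm².
Equal strain + equilibrium ⇒ each member carries load in proportion to AE: A₁E₁ = 10290000 N, A₂E₂ = 225900000 N, ΣAE = 236200000 N.
σ₁ = P·E₁/ΣAE = -199000·12500/236200000 = -10.53 MPa.

-10.5 MPa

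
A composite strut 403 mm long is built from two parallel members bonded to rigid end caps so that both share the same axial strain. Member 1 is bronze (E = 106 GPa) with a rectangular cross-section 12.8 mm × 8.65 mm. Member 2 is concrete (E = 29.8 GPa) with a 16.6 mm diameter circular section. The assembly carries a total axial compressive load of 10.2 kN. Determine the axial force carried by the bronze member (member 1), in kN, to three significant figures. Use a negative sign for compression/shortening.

-6.58 kN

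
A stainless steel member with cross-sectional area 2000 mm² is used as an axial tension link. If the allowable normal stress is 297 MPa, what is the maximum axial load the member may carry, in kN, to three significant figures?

594 kN

P_max = σ_allow · A = 297 · 2000 = 594000 N = 594 kN.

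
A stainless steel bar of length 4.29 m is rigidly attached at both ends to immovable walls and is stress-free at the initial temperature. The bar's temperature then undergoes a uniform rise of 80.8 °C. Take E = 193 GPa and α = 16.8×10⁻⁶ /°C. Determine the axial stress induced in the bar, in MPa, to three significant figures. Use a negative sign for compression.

Free thermal expansion αLΔT = 16.8e-6 · 4290 · 80.8 = 5.823 mm.
The walls impose strain ε = −(5.823)/4290 = -1.3574e-03; σ = Eε = 193000 · -1.3574e-03 = -262 MPa.

-262 MPa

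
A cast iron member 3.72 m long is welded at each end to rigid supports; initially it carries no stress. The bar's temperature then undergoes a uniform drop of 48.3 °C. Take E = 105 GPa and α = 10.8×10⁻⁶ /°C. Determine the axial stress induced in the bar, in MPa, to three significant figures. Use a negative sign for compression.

54.8 MPa

Free thermal expansion αLΔT = 10.8e-6 · 3720 · -48.3 = -1.941 mm.
The walls impose strain ε = −(-1.941)/3720 = 5.2164e-04; σ = Eε = 105000 · 5.2164e-04 = 54.77 MPa.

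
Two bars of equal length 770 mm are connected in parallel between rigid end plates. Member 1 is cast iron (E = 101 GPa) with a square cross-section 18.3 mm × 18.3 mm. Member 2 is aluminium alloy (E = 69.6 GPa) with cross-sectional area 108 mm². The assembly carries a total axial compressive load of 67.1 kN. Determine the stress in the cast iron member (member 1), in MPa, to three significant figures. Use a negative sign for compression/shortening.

-164 MPa

A_1 = 334.9 mm².
Equal strain + equilibrium ⇒ each member carries load in proportion to AE: A₁E₁ = 33820000 N, A₂E₂ = 7517000 N, ΣAE = 41340000 N.
σ₁ = P·E₁/ΣAE = -67100·101000/41340000 = -163.9 MPa.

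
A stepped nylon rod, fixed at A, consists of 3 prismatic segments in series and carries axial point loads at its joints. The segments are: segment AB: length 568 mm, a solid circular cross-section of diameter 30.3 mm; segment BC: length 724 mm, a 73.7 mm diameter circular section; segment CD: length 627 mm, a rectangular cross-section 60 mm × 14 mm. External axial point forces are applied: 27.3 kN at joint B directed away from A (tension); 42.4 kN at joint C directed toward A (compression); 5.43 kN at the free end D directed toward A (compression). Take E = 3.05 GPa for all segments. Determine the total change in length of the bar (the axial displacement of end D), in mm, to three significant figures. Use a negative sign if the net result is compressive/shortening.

-9.29 mm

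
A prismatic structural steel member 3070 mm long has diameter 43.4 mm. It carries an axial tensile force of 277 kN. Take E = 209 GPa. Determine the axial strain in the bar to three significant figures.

8.96e-04

A = 1479 mm².
σ = N/A = 187.2 MPa; ε = σ/E = 187.2/209000 = 8.959e-04.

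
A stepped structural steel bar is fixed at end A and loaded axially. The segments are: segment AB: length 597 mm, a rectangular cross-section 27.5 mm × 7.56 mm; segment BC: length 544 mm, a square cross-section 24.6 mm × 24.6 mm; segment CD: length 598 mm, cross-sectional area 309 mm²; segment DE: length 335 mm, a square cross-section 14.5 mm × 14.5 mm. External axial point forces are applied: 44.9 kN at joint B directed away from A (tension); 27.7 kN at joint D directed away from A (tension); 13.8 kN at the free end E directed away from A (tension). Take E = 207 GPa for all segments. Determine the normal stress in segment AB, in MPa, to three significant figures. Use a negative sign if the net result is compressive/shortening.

416 MPa

Internal axial forces (sectioning from the free end, tension +): N_DE = 13.8 kN, N_CD = 41.5 kN, N_BC = 41.5 kN, N_AB = 86.4 kN.
A_AB = 207.9 mm².
σ_AB = N_AB/A_AB = 86400/207.9 = 415.6 MPa.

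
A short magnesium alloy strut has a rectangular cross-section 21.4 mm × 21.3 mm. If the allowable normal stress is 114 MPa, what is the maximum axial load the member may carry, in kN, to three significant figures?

52.0 kN

A = 455.8 mm².
P_max = σ_allow · A = 114 · 455.8 = 51960 N = 51.96 kN.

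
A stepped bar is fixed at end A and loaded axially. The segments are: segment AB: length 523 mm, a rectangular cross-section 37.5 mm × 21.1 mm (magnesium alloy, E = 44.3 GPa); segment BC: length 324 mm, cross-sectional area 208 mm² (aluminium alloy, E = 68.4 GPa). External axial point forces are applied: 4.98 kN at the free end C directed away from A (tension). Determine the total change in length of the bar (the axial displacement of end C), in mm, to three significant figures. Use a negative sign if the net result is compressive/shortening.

Internal axial forces (sectioning from the free end, tension +): N_BC = 4.98 kN, N_AB = 4.98 kN.
A_AB = 791.2 mm².
δ_AB = 4980·523/(791.2·44300) = 0.0743 mm
δ_BC = 4980·324/(208·68400) = 0.1134 mm
δ = Σδ_i = 0.1877 mm.

0.188 mm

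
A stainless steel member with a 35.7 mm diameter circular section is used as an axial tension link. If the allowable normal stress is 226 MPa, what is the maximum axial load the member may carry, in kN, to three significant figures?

A = 1001 mm².
P_max = σ_allow · A = 226 · 1001 = 226200 N = 226.2 kN.

226 kN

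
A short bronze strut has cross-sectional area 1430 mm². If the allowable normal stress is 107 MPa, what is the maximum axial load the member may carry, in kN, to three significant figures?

P_max = σ_allow · A = 107 · 1430 = 153000 N = 153 kN.

153 kN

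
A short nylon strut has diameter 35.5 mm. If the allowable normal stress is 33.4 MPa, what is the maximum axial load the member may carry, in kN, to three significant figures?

33.1 kN

A = 989.8 mm².
P_max = σ_allow · A = 33.4 · 989.8 = 33060 N = 33.06 kN.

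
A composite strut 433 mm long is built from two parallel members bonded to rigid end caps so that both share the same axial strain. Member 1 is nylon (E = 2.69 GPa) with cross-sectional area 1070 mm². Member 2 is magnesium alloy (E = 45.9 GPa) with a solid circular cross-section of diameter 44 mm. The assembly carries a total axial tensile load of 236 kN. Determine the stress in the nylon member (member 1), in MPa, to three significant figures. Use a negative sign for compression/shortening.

8.74 MPa

A_2 = 1521 mm².
Equal strain + equilibrium ⇒ each member carries load in proportion to AE: A₁E₁ = 2878000 N, A₂E₂ = 69790000 N, ΣAE = 72670000 N.
σ₁ = P·E₁/ΣAE = 236000·2690/72670000 = 8.736 MPa.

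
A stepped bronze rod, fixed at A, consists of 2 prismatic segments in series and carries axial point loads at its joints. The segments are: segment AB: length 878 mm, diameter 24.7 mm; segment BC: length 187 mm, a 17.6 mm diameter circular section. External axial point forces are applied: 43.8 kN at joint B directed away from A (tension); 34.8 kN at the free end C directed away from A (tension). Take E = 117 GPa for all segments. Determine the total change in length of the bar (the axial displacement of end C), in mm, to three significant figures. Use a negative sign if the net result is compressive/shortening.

1.46 mm

Internal axial forces (sectioning from the free end, tension +): N_BC = 34.8 kN, N_AB = 78.6 kN.
A_AB = 479.2 mm².
A_BC = 243.3 mm².
δ_AB = 78600·878/(479.2·117000) = 1.231 mm
δ_BC = 34800·187/(243.3·117000) = 0.2286 mm
δ = Σδ_i = 1.46 mm.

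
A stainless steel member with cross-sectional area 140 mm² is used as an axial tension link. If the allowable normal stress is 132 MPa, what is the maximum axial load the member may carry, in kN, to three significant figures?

18.5 kN

P_max = σ_allow · A = 132 · 140 = 18480 N = 18.48 kN.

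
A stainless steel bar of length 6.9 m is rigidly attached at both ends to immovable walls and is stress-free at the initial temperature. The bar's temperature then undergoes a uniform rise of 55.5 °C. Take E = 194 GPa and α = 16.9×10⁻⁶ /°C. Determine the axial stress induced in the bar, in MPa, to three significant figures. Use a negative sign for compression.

-182 MPa

Free thermal expansion αLΔT = 16.9e-6 · 6900 · 55.5 = 6.472 mm.
The walls impose strain ε = −(6.472)/6900 = -9.3795e-04; σ = Eε = 194000 · -9.3795e-04 = -182 MPa.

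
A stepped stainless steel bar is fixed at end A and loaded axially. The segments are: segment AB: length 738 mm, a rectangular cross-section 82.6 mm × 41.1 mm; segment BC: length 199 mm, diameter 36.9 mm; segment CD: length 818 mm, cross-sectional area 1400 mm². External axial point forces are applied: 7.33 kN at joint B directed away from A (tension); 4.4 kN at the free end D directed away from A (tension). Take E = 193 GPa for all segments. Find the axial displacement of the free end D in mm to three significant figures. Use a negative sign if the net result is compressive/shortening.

Internal axial forces (sectioning from the free end, tension +): N_CD = 4.4 kN, N_BC = 4.4 kN, N_AB = 11.73 kN.
A_AB = 3395 mm².
A_BC = 1069 mm².
δ_AB = 11730·738/(3395·193000) = 0.01321 mm
δ_BC = 4400·199/(1069·193000) = 0.004242 mm
δ_CD = 4400·818/(1400·193000) = 0.01332 mm
δ = Σδ_i = 0.03078 mm.

0.0308 mm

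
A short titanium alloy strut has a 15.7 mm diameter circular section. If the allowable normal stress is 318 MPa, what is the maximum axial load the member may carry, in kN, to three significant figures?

61.6 kN

A = 193.6 mm².
P_max = σ_allow · A = 318 · 193.6 = 61560 N = 61.56 kN.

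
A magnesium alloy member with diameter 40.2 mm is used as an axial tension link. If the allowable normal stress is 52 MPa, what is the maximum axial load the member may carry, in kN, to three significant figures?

A = 1269 mm².
P_max = σ_allow · A = 52 · 1269 = 66000 N = 66 kN.

66.0 kN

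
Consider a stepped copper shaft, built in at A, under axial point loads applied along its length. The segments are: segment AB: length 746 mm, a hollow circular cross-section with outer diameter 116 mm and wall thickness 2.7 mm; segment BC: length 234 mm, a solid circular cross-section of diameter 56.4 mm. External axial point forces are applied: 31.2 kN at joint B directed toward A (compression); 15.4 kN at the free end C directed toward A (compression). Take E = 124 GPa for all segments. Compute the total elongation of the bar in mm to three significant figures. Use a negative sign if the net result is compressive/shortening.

Internal axial forces (sectioning from the free end, tension +): N_BC = -15.4 kN, N_AB = -46.6 kN.
A_AB = 961 mm².
A_BC = 2498 mm².
δ_AB = -46600·746/(961·124000) = -0.2917 mm
δ_BC = -15400·234/(2498·124000) = -0.01163 mm
δ = Σδ_i = -0.3033 mm.

-0.303 mm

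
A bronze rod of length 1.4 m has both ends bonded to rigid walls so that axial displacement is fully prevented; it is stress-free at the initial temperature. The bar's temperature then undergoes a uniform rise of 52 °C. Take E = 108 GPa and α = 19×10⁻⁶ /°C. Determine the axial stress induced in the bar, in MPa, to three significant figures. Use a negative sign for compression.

Free thermal expansion αLΔT = 19e-6 · 1400 · 52 = 1.383 mm.
The walls impose strain ε = −(1.383)/1400 = -9.8800e-04; σ = Eε = 108000 · -9.8800e-04 = -106.7 MPa.

-107 MPa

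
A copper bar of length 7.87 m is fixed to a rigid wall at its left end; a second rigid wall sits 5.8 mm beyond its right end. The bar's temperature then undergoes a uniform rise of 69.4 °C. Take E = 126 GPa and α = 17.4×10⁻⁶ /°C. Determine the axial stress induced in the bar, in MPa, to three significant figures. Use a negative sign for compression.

-59.3 MPa

Free thermal expansion αLΔT = 17.4e-6 · 7870 · 69.4 = 9.503 mm.
The walls engage after the gap closes; constrained expansion = 9.503 − 5.8 = 3.703 mm.
The walls impose strain ε = −(3.703)/7870 = -4.7058e-04; σ = Eε = 126000 · -4.7058e-04 = -59.29 MPa.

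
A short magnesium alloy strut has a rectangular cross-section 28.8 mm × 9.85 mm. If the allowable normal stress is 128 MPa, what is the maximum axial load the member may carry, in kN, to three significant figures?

A = 283.7 mm².
P_max = σ_allow · A = 128 · 283.7 = 36310 N = 36.31 kN.

36.3 kN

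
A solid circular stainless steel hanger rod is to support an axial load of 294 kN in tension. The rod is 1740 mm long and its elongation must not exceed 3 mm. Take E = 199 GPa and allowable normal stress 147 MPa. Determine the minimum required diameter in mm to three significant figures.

50.5 mm

Required area A ≥ P/σ_allow = 294000/147 = 2000 mm².
For a solid circular section, d ≥ √(4A/π) = 50.46 mm.
Elongation limit: A ≥ PL/(Eδ_allow) = 294000·1740/(199000·3) = 856.9 mm² ⇒ d ≥ 33.03 mm.
The stress limit governs.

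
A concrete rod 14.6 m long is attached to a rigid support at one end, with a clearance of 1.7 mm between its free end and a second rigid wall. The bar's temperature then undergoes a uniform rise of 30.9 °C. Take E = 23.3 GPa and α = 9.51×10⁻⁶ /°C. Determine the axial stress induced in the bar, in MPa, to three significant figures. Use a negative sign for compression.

-4.13 MPa

Free thermal expansion αLΔT = 9.51e-6 · 14600 · 30.9 = 4.29 mm.
The walls engage after the gap closes; constrained expansion = 4.29 − 1.7 = 2.59 mm.
The walls impose strain ε = −(2.59)/14600 = -1.7742e-04; σ = Eε = 23300 · -1.7742e-04 = -4.134 MPa.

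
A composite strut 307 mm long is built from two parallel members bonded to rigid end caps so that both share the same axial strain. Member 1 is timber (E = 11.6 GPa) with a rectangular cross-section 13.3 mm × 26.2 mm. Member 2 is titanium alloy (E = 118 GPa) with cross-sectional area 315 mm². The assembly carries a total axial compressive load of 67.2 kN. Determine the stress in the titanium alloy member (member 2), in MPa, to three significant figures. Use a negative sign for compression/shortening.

A_1 = 348.5 mm².
Equal strain + equilibrium ⇒ each member carries load in proportion to AE: A₁E₁ = 4042000 N, A₂E₂ = 37170000 N, ΣAE = 41210000 N.
σ₂ = P·E₂/ΣAE = -67200·118000/41210000 = -192.4 MPa.

-192 MPa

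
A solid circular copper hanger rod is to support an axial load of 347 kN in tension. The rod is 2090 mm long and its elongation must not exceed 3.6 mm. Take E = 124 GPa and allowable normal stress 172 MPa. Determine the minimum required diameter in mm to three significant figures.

50.7 mm

Required area A ≥ P/σ_allow = 347000/172 = 2017 mm².
For a solid circular section, d ≥ √(4A/π) = 50.68 mm.
Elongation limit: A ≥ PL/(Eδ_allow) = 347000·2090/(124000·3.6) = 1625 mm² ⇒ d ≥ 45.48 mm.
The stress limit governs.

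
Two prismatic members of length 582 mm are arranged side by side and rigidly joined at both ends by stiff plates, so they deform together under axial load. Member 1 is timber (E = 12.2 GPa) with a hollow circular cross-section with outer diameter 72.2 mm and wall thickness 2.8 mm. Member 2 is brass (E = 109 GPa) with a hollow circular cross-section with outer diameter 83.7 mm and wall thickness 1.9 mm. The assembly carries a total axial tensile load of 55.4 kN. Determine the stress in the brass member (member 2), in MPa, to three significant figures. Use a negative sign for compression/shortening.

99.5 MPa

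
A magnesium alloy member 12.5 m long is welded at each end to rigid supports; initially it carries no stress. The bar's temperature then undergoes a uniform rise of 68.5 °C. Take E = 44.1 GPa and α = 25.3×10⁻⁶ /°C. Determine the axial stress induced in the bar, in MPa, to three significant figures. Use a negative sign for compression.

Free thermal expansion αLΔT = 25.3e-6 · 12500 · 68.5 = 21.66 mm.
The walls impose strain ε = −(21.66)/12500 = -1.7330e-03; σ = Eε = 44100 · -1.7330e-03 = -76.43 MPa.

-76.4 MPa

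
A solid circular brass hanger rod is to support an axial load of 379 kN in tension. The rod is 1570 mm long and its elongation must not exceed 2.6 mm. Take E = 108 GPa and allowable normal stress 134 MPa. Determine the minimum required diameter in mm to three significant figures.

60.0 mm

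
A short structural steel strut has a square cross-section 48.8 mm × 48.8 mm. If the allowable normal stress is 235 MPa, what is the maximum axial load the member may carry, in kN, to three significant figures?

A = 2381 mm².
P_max = σ_allow · A = 235 · 2381 = 559600 N = 559.6 kN.

560 kN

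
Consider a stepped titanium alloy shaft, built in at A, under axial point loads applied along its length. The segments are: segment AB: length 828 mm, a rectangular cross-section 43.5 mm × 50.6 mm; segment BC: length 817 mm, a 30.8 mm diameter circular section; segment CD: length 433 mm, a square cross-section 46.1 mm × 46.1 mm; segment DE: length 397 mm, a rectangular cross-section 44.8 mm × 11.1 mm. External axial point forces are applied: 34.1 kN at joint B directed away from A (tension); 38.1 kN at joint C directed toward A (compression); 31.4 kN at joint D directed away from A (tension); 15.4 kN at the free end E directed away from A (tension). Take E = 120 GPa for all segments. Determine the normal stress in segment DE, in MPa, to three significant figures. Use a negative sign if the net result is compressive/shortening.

31.0 MPa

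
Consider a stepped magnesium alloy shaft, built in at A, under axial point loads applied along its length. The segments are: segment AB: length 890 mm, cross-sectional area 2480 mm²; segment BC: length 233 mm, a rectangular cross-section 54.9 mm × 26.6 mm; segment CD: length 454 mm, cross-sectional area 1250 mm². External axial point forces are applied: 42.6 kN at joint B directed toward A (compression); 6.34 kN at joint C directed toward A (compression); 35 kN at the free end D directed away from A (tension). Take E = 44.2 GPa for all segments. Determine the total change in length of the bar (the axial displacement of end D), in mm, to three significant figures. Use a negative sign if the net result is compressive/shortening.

Internal axial forces (sectioning from the free end, tension +): N_CD = 35 kN, N_BC = 28.66 kN, N_AB = -13.94 kN.
A_BC = 1460 mm².
δ_AB = -13940·890/(2480·44200) = -0.1132 mm
δ_BC = 28660·233/(1460·44200) = 0.1035 mm
δ_CD = 35000·454/(1250·44200) = 0.2876 mm
δ = Σδ_i = 0.2779 mm.

0.278 mm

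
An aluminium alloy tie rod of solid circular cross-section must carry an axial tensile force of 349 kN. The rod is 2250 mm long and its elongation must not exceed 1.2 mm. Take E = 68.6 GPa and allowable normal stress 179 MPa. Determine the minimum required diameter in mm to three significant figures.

110 mm

Required area A ≥ P/σ_allow = 349000/179 = 1950 mm².
For a solid circular section, d ≥ √(4A/π) = 49.82 mm.
Elongation limit: A ≥ PL/(Eδ_allow) = 349000·2250/(68600·1.2) = 9539 mm² ⇒ d ≥ 110.2 mm.
The elongation limit governs.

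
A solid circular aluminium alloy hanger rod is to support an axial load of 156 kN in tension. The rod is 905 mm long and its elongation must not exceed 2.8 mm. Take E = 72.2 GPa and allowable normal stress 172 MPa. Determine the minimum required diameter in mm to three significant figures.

Required area A ≥ P/σ_allow = 156000/172 = 907 mm².
For a solid circular section, d ≥ √(4A/π) = 33.98 mm.
Elongation limit: A ≥ PL/(Eδ_allow) = 156000·905/(72200·2.8) = 698.4 mm² ⇒ d ≥ 29.82 mm.
The stress limit governs.

34.0 mm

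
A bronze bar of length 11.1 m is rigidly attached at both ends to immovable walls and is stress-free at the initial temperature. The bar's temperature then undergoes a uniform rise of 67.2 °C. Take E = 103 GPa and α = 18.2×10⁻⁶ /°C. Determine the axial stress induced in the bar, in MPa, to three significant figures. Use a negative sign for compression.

Free thermal expansion αLΔT = 18.2e-6 · 11100 · 67.2 = 13.58 mm.
The walls impose strain ε = −(13.58)/11100 = -1.2230e-03; σ = Eε = 103000 · -1.2230e-03 = -126 MPa.

-126 MPa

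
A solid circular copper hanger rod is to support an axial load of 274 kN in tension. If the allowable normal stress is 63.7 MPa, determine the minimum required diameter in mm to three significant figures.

Required area A ≥ P/σ_allow = 274000/63.7 = 4301 mm².
For a solid circular section, d ≥ √(4A/π) = 74 mm.

74.0 mm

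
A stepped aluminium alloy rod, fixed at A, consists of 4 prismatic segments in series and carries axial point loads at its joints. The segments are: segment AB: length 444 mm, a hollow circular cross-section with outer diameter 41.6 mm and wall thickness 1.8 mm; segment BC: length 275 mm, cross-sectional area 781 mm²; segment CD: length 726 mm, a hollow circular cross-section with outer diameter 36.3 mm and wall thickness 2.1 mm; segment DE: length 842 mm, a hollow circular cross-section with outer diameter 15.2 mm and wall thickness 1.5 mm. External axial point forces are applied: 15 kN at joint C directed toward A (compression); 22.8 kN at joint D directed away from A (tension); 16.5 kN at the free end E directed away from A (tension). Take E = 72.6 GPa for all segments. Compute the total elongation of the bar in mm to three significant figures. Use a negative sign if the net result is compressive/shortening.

Internal axial forces (sectioning from the free end, tension +): N_DE = 16.5 kN, N_CD = 39.3 kN, N_BC = 24.3 kN, N_AB = 24.3 kN.
A_AB = 225.1 mm².
A_CD = 225.6 mm².
A_DE = 64.56 mm².
δ_AB = 24300·444/(225.1·72600) = 0.6603 mm
δ_BC = 24300·275/(781·72600) = 0.1179 mm
δ_CD = 39300·726/(225.6·72600) = 1.742 mm
δ_DE = 16500·842/(64.56·72600) = 2.964 mm
δ = Σδ_i = 5.484 mm.

5.48 mm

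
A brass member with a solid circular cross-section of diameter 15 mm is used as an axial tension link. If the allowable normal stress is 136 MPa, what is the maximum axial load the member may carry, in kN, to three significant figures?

A = 176.7 mm².
P_max = σ_allow · A = 136 · 176.7 = 24030 N = 24.03 kN.

24.0 kN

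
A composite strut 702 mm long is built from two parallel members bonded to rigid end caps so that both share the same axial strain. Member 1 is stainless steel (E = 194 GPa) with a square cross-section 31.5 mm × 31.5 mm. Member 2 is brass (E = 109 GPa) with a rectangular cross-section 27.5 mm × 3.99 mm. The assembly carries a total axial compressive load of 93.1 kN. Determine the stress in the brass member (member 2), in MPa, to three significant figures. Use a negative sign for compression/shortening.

-49.6 MPa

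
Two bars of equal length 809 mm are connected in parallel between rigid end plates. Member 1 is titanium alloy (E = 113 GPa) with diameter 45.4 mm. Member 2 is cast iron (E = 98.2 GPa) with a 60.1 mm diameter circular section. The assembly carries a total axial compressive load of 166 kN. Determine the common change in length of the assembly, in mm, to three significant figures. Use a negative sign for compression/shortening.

-0.291 mm

A_1 = 1619 mm².
A_2 = 2837 mm².
Equal strain + equilibrium ⇒ each member carries load in proportion to AE: A₁E₁ = 182900000 N, A₂E₂ = 278600000 N, ΣAE = 461500000 N.
δ = PL/ΣAE = -166000·809/461500000 = -0.291 mm.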